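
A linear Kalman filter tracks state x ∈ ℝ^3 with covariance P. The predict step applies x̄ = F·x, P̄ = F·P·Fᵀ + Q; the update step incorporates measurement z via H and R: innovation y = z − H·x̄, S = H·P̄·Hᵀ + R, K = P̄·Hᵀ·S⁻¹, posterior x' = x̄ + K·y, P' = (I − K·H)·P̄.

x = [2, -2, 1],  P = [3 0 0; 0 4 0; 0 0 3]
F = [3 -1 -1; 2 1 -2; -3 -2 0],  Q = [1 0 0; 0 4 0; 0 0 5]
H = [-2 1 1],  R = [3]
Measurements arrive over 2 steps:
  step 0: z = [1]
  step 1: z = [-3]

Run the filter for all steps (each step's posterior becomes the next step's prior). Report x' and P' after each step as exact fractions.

step 0: x' = [-4/167, -578/167, 686/167], P' = [1084/167 994/167 967/167; 994/167 4188/167 -2302/167; 967/167 -2302/167 4416/167]
step 1: x' = [-145/188, -2751/235, 6731/940], P' = [36977/9212 36081/2303 -75335/9212; 36081/2303 2215252/11515 -1852303/11515; -75335/9212 -1852303/11515 6734333/46060]

step 0: x̄ = F·x = [7, 0, -2]
step 0: P̄ = F·P·Fᵀ + Q = [35 20 -19; 20 32 -26; -19 -26 48]
step 0: y = z − H·x̄ = [17]
step 0: S = H·P̄·Hᵀ + R = [167]
step 0: K = P̄·Hᵀ·S⁻¹ = [-69/167; -34/167; 60/167]
step 0: x' = x̄ + K·y = [-4/167, -578/167, 686/167]
step 0: P' = (I − K·H)·P̄ = [1084/167 994/167 967/167; 994/167 4188/167 -2302/167; 967/167 -2302/167 4416/167]
step 1: x̄ = F·x = [-120/167, -1958/167, 1168/167]
step 1: P̄ = F·P·Fᵀ + Q = [2157/167 2104/167 -6065/167; 2104/167 32304/167 -25244/167; -6065/167 -25244/167 39271/167]
step 1: y = z − H·x̄ = [49/167]
step 1: S = H·P̄·Hᵀ + R = [46060/167]
step 1: K = P̄·Hᵀ·S⁻¹ = [-1655/9212; 713/11515; 26157/46060]
step 1: x' = x̄ + K·y = [-145/188, -2751/235, 6731/940]
step 1: P' = (I − K·H)·P̄ = [36977/9212 36081/2303 -75335/9212; 36081/2303 2215252/11515 -1852303/11515; -75335/9212 -1852303/11515 6734333/46060]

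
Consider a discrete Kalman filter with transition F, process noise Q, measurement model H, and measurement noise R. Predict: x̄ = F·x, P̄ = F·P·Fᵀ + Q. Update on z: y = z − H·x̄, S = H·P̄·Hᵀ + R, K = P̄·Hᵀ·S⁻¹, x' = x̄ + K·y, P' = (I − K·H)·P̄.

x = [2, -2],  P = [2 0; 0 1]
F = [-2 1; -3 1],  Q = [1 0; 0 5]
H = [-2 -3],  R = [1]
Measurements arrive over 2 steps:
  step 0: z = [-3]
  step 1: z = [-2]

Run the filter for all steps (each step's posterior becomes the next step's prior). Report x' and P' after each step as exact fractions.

step 0: x̄ = F·x = [-6, -8]
step 0: P̄ = F·P·Fᵀ + Q = [10 13; 13 24]
step 0: y = z − H·x̄ = [-39]
step 0: S = H·P̄·Hᵀ + R = [413]
step 0: K = P̄·Hᵀ·S⁻¹ = [-1/7; -14/59]
step 0: x' = x̄ + K·y = [-3/7, 74/59]
step 0: P' = (I − K·H)·P̄ = [11/7 -1; -1 44/59]
step 1: x̄ = F·x = [872/413, 1049/413]
step 1: P̄ = F·P·Fᵀ + Q = [4969/413 6267/413; 6267/413 10692/413]
step 1: y = z − H·x̄ = [4065/413]
step 1: S = H·P̄·Hᵀ + R = [191721/413]
step 1: K = P̄·Hᵀ·S⁻¹ = [-28739/191721; -14870/63907]
step 1: x' = x̄ + K·y = [40643/63907, 15961/63907]
step 1: P' = (I − K·H)·P̄ = [306856/191721 -64997/63907; -64997/63907 48288/63907]

step 0: x' = [-3/7, 74/59], P' = [11/7 -1; -1 44/59]
step 1: x' = [40643/63907, 15961/63907], P' = [306856/191721 -64997/63907; -64997/63907 48288/63907]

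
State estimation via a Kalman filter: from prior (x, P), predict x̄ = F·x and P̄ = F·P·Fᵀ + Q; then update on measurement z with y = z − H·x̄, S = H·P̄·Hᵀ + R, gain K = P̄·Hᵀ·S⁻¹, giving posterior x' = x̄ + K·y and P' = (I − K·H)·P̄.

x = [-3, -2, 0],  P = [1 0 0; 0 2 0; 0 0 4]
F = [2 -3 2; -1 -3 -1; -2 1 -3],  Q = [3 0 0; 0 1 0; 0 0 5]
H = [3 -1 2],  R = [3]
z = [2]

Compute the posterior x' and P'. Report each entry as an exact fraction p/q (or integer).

x̄ = F·x = [0, 9, 4]
P̄ = F·P·Fᵀ + Q = [41 8 -34; 8 24 8; -34 8 47]
y = z − H·x̄ = [3]
S = H·P̄·Hᵀ + R = [96]
K = P̄·Hᵀ·S⁻¹ = [47/96; 1/6; -1/6]
x' = x̄ + K·y = [47/32, 19/2, 7/2]
P' = (I − K·H)·P̄ = [1727/96 1/6 -157/6; 1/6 64/3 32/3; -157/6 32/3 133/3]

x' = [47/32, 19/2, 7/2]
P' = [1727/96 1/6 -157/6; 1/6 64/3 32/3; -157/6 32/3 133/3]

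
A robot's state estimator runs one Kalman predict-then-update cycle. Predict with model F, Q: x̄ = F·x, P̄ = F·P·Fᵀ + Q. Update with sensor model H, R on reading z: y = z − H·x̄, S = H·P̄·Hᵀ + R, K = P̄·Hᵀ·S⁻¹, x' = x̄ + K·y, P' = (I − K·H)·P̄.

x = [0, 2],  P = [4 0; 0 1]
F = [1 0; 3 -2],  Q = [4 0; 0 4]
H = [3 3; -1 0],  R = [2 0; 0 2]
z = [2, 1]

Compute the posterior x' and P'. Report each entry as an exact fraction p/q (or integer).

x̄ = F·x = [0, -4]
P̄ = F·P·Fᵀ + Q = [8 12; 12 44]
y = z − H·x̄ = [14, 1]
S = H·P̄·Hᵀ + R = [686 -60; -60 10]
K = P̄·Hᵀ·S⁻¹ = [6/163 -472/815; 48/163 462/815]
x' = x̄ + K·y = [-52/815, 562/815]
P' = (I − K·H)·P̄ = [944/815 -924/815; -924/815 1084/815]

x' = [-52/815, 562/815]
P' = [944/815 -924/815; -924/815 1084/815]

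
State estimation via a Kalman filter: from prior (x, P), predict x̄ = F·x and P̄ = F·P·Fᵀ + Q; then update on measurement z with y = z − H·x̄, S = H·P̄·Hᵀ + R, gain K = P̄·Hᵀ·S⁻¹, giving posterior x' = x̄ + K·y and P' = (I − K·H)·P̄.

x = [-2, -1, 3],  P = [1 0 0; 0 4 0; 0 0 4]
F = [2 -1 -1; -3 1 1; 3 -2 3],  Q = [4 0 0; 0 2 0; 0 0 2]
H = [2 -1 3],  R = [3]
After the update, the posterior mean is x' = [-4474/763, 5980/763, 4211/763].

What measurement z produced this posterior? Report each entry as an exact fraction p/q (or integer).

z = [-3]

x̄ = F·x = [-6, 8, 5]
P̄ = F·P·Fᵀ + Q = [16 -14 2; -14 19 -5; 2 -5 63]
S = H·P̄·Hᵀ + R = [763]
K = P̄·Hᵀ·S⁻¹ = [52/763; -62/763; 198/763]
x' − x̄ = [104/763, -124/763, 396/763] = K·y
y = (KᵀK)⁻¹·Kᵀ·(x' − x̄) = [2]
z = y + H·x̄ = [2] + [-5] = [-3]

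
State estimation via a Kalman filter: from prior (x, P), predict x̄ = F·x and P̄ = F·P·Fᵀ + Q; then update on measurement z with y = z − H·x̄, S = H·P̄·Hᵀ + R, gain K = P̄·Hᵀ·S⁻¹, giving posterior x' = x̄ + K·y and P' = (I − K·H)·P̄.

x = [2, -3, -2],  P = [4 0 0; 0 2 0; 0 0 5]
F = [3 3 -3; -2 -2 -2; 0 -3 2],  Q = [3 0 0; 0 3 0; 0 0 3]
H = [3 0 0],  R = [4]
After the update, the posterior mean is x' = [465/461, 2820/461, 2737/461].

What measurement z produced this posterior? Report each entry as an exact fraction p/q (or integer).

z = [3]

x̄ = F·x = [3, 6, 5]
P̄ = F·P·Fᵀ + Q = [102 -6 -48; -6 47 -8; -48 -8 41]
S = H·P̄·Hᵀ + R = [922]
K = P̄·Hᵀ·S⁻¹ = [153/461; -9/461; -72/461]
x' − x̄ = [-918/461, 54/461, 432/461] = K·y
y = (KᵀK)⁻¹·Kᵀ·(x' − x̄) = [-6]
z = y + H·x̄ = [-6] + [9] = [3]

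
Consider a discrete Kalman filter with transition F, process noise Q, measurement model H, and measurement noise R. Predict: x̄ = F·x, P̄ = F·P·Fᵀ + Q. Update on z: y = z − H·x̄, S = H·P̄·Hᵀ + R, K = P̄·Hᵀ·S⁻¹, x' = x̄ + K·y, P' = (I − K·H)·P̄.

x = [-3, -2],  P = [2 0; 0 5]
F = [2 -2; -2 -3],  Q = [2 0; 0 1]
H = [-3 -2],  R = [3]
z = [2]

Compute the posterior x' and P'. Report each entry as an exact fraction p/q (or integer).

x̄ = F·x = [-2, 12]
P̄ = F·P·Fᵀ + Q = [30 22; 22 54]
y = z − H·x̄ = [20]
S = H·P̄·Hᵀ + R = [753]
K = P̄·Hᵀ·S⁻¹ = [-134/753; -58/251]
x' = x̄ + K·y = [-4186/753, 1852/251]
P' = (I − K·H)·P̄ = [4634/753 -2250/251; -2250/251 3462/251]

x' = [-4186/753, 1852/251]
P' = [4634/753 -2250/251; -2250/251 3462/251]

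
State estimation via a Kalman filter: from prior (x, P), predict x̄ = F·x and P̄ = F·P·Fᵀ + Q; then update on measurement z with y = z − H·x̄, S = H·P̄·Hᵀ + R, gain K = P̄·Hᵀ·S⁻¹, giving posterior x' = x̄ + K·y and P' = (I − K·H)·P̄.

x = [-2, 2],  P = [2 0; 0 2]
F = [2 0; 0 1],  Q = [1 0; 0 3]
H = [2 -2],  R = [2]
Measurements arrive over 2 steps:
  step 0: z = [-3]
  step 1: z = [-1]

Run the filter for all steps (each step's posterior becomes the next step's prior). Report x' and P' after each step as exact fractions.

step 0: x̄ = F·x = [-4, 2]
step 0: P̄ = F·P·Fᵀ + Q = [9 0; 0 5]
step 0: y = z − H·x̄ = [9]
step 0: S = H·P̄·Hᵀ + R = [58]
step 0: K = P̄·Hᵀ·S⁻¹ = [9/29; -5/29]
step 0: x' = x̄ + K·y = [-35/29, 13/29]
step 0: P' = (I − K·H)·P̄ = [99/29 90/29; 90/29 95/29]
step 1: x̄ = F·x = [-70/29, 13/29]
step 1: P̄ = F·P·Fᵀ + Q = [425/29 180/29; 180/29 182/29]
step 1: y = z − H·x̄ = [137/29]
step 1: S = H·P̄·Hᵀ + R = [1046/29]
step 1: K = P̄·Hᵀ·S⁻¹ = [245/523; -2/523]
step 1: x' = x̄ + K·y = [-105/523, 225/523]
step 1: P' = (I − K·H)·P̄ = [3525/523 3280/523; 3280/523 3282/523]

step 0: x' = [-35/29, 13/29], P' = [99/29 90/29; 90/29 95/29]
step 1: x' = [-105/523, 225/523], P' = [3525/523 3280/523; 3280/523 3282/523]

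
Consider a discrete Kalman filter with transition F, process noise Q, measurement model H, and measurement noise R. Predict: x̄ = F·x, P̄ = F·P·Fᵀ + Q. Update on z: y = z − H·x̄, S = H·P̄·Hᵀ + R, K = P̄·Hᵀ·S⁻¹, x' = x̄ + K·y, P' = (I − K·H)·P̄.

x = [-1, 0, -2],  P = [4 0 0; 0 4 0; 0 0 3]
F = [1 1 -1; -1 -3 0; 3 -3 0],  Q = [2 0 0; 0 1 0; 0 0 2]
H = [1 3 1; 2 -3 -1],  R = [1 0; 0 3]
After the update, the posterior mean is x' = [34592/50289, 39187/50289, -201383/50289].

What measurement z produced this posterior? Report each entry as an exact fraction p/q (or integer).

z = [-1, 3]

x̄ = F·x = [1, 1, -3]
P̄ = F·P·Fᵀ + Q = [13 -16 0; -16 41 24; 0 24 74]
S = H·P̄·Hᵀ + R = [505 -609; -609 834]
K = P̄·Hᵀ·S⁻¹ = [5292/16763 16055/50289; 81/16763 -10616/50289; 10950/16763 15184/50289]
x' − x̄ = [-15697/50289, -11102/50289, -50516/50289] = K·y
y = (KᵀK)⁻¹·Kᵀ·(x' − x̄) = [-2, 1]
z = y + H·x̄ = [-2, 1] + [1, 2] = [-1, 3]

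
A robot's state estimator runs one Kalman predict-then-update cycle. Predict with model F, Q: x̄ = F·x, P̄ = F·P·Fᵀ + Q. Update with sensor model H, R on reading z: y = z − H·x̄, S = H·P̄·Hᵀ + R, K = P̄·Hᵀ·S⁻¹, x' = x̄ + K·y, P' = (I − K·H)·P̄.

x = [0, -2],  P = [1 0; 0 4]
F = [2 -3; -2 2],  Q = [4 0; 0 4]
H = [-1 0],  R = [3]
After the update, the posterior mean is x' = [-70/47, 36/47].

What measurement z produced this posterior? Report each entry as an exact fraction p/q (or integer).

x̄ = F·x = [6, -4]
P̄ = F·P·Fᵀ + Q = [44 -28; -28 24]
S = H·P̄·Hᵀ + R = [47]
K = P̄·Hᵀ·S⁻¹ = [-44/47; 28/47]
x' − x̄ = [-352/47, 224/47] = K·y
y = (KᵀK)⁻¹·Kᵀ·(x' − x̄) = [8]
z = y + H·x̄ = [8] + [-6] = [2]

z = [2]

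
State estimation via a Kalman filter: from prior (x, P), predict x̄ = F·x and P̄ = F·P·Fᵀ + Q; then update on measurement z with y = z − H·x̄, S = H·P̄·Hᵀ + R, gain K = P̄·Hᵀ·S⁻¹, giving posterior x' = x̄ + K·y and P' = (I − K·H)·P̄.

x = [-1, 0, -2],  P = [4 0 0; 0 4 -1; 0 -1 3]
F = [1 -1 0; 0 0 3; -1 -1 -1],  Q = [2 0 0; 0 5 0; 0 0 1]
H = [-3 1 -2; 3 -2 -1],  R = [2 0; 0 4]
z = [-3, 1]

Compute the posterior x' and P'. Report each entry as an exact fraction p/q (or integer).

x' = [-1307/662, -7571/1655, 7311/3310]
P' = [3745/662 6641/662 -2227/662; 6641/662 61183/3310 -19279/3310; -2227/662 -19279/3310 8117/3310]

x̄ = F·x = [-1, -6, 3]
P̄ = F·P·Fᵀ + Q = [10 3 -1; 3 32 -6; -1 -6 10]
y = z − H·x̄ = [6, -5]
S = H·P̄·Hᵀ + R = [158 -122; -122 178]
K = P̄·Hᵀ·S⁻¹ = [-35/331 45/662; 63/3310 -434/1655; -527/1655 -741/3310]
x' = x̄ + K·y = [-1307/662, -7571/1655, 7311/3310]
P' = (I − K·H)·P̄ = [3745/662 6641/662 -2227/662; 6641/662 61183/3310 -19279/3310; -2227/662 -19279/3310 8117/3310]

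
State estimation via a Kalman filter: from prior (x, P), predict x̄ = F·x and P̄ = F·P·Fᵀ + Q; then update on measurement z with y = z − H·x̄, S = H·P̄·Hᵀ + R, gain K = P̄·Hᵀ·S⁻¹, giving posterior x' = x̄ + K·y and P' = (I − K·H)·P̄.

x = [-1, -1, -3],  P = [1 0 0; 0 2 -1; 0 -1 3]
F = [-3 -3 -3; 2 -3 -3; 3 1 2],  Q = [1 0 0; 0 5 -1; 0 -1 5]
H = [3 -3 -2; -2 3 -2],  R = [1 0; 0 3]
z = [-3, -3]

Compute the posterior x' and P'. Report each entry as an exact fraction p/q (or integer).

x̄ = F·x = [15, 10, -10]
P̄ = F·P·Fᵀ + Q = [37 21 -24; 21 36 -10; -24 -10 24]
y = z − H·x̄ = [-38, -23]
S = H·P̄·Hᵀ + R = [544 -87; -87 247]
K = P̄·Hᵀ·S⁻¹ = [26931/126799 28480/126799; 1307/126799 44609/126799; -1080/5513 -1050/5513]
x' = x̄ + K·y = [223567/126799, 192317/126799, 10060/5513]
P' = (I − K·H)·P̄ = [1052427/126799 886774/126799 10218/5513; 886774/126799 761065/126799 8170/5513; 10218/5513 8170/5513 3612/5513]

x' = [223567/126799, 192317/126799, 10060/5513]
P' = [1052427/126799 886774/126799 10218/5513; 886774/126799 761065/126799 8170/5513; 10218/5513 8170/5513 3612/5513]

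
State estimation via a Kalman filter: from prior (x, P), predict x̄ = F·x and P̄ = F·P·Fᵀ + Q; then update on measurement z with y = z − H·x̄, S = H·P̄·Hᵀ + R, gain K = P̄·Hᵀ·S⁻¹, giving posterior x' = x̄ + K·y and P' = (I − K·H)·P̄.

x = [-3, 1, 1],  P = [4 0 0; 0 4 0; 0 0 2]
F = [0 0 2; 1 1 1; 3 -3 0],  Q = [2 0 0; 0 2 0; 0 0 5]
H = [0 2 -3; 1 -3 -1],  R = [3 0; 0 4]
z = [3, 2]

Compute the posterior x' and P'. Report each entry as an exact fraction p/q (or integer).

x̄ = F·x = [2, -1, -12]
P̄ = F·P·Fᵀ + Q = [10 4 0; 4 12 0; 0 0 77]
y = z − H·x̄ = [-31, -15]
S = H·P̄·Hᵀ + R = [744 167; 167 175]
K = P̄·Hᵀ·S⁻¹ = [1734/102311 -2824/102311; 9544/102311 -27816/102311; -2506/9301 -1701/9301]
x' = x̄ + K·y = [193228/102311, 19065/102311, -8411/9301]
P' = (I − K·H)·P̄ = [1003590/102311 277260/102311 16646/9301; 277260/102311 108564/102311 5712/9301; 16646/9301 5712/9301 6314/9301]

x' = [193228/102311, 19065/102311, -8411/9301]
P' = [1003590/102311 277260/102311 16646/9301; 277260/102311 108564/102311 5712/9301; 16646/9301 5712/9301 6314/9301]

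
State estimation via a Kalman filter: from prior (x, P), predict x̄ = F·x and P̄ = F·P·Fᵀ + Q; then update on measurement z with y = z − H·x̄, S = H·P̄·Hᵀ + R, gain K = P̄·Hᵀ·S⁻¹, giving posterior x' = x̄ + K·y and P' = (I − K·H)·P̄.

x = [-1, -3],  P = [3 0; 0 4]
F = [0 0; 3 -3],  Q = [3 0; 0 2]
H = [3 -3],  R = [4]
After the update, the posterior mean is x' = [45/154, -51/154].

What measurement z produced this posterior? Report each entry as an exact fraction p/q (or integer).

z = [2]

x̄ = F·x = [0, 6]
P̄ = F·P·Fᵀ + Q = [3 0; 0 65]
S = H·P̄·Hᵀ + R = [616]
K = P̄·Hᵀ·S⁻¹ = [9/616; -195/616]
x' − x̄ = [45/154, -975/154] = K·y
y = (KᵀK)⁻¹·Kᵀ·(x' − x̄) = [20]
z = y + H·x̄ = [20] + [-18] = [2]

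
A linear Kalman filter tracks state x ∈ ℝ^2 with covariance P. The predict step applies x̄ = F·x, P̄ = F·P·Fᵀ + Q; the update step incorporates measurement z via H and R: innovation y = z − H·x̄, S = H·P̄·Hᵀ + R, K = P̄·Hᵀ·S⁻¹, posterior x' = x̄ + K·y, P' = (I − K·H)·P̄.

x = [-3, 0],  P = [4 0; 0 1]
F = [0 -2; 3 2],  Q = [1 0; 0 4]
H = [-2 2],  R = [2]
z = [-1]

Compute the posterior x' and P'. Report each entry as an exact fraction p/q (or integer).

x' = [-153/115, -219/115]
P' = [413/115 404/115; 404/115 452/115]

x̄ = F·x = [0, -9]
P̄ = F·P·Fᵀ + Q = [5 -4; -4 44]
y = z − H·x̄ = [17]
S = H·P̄·Hᵀ + R = [230]
K = P̄·Hᵀ·S⁻¹ = [-9/115; 48/115]
x' = x̄ + K·y = [-153/115, -219/115]
P' = (I − K·H)·P̄ = [413/115 404/115; 404/115 452/115]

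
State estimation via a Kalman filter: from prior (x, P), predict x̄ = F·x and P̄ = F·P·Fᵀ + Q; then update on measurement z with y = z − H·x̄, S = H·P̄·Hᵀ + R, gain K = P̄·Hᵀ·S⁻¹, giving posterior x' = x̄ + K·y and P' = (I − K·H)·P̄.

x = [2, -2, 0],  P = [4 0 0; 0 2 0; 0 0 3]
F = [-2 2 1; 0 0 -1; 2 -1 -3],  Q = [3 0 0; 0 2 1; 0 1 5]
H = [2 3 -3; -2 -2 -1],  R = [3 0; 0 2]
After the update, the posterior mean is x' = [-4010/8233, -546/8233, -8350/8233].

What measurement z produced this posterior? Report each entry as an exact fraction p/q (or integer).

z = [2, 2]

x̄ = F·x = [-8, 0, 6]
P̄ = F·P·Fᵀ + Q = [30 -3 -29; -3 5 10; -29 10 50]
S = H·P̄·Hᵀ + R = [750 -56; -56 92]
K = P̄·Hᵀ·S⁻¹ = [1412/8233 -5511/32932; -679/16466 -2919/16466; -2131/8233 -2371/8233]
x' − x̄ = [61854/8233, -546/8233, -57748/8233] = K·y
y = (KᵀK)⁻¹·Kᵀ·(x' − x̄) = [36, -8]
z = y + H·x̄ = [36, -8] + [-34, 10] = [2, 2]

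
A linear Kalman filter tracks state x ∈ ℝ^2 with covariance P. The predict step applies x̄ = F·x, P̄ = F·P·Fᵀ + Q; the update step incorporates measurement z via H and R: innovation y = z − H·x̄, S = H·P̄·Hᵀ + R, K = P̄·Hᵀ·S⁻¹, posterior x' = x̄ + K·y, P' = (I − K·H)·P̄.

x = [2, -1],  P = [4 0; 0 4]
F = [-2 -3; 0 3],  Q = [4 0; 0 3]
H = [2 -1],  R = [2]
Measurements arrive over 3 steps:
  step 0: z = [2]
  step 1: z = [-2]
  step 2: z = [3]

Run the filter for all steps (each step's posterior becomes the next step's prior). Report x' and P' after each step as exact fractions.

step 0: x̄ = F·x = [-1, -3]
step 0: P̄ = F·P·Fᵀ + Q = [56 -36; -36 39]
step 0: y = z − H·x̄ = [1]
step 0: S = H·P̄·Hᵀ + R = [409]
step 0: K = P̄·Hᵀ·S⁻¹ = [148/409; -111/409]
step 0: x' = x̄ + K·y = [-261/409, -1338/409]
step 0: P' = (I − K·H)·P̄ = [1000/409 1704/409; 1704/409 3630/409]
step 1: x̄ = F·x = [4536/409, -4014/409]
step 1: P̄ = F·P·Fᵀ + Q = [58754/409 -42894/409; -42894/409 33897/409]
step 1: y = z − H·x̄ = [-13904/409]
step 1: S = H·P̄·Hᵀ + R = [441307/409]
step 1: K = P̄·Hᵀ·S⁻¹ = [160402/441307; -119685/441307]
step 1: x' = x̄ + K·y = [-558584/441307, -262362/441307]
step 1: P' = (I − K·H)·P̄ = [488386/441307 655968/441307; 655968/441307 1551306/441307]
step 2: x̄ = F·x = [1904254/441307, -787086/441307]
step 2: P̄ = F·P·Fᵀ + Q = [25552142/441307 -17897562/441307; -17897562/441307 15285675/441307]
step 2: y = z − H·x̄ = [-3271673/441307]
step 2: S = H·P̄·Hᵀ + R = [189967105/441307]
step 2: K = P̄·Hᵀ·S⁻¹ = [69001846/189967105; -51080799/189967105]
step 2: x' = x̄ + K·y = [308162216/189967105, 39879771/189967105]
step 2: P' = (I − K·H)·P̄ = [210310942/189967105 282618192/189967105; 282618192/189967105 667397982/189967105]

step 0: x' = [-261/409, -1338/409], P' = [1000/409 1704/409; 1704/409 3630/409]
step 1: x' = [-558584/441307, -262362/441307], P' = [488386/441307 655968/441307; 655968/441307 1551306/441307]
step 2: x' = [308162216/189967105, 39879771/189967105], P' = [210310942/189967105 282618192/189967105; 282618192/189967105 667397982/189967105]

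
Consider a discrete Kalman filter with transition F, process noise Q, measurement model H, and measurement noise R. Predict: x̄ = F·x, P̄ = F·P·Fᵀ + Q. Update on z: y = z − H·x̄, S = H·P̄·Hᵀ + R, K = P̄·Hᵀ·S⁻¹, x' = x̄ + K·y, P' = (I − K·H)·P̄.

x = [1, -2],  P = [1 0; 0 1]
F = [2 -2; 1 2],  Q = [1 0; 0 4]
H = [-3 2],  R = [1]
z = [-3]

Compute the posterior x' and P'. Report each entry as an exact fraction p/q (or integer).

x̄ = F·x = [6, -3]
P̄ = F·P·Fᵀ + Q = [9 -2; -2 9]
y = z − H·x̄ = [21]
S = H·P̄·Hᵀ + R = [142]
K = P̄·Hᵀ·S⁻¹ = [-31/142; 12/71]
x' = x̄ + K·y = [201/142, 39/71]
P' = (I − K·H)·P̄ = [317/142 230/71; 230/71 351/71]

x' = [201/142, 39/71]
P' = [317/142 230/71; 230/71 351/71]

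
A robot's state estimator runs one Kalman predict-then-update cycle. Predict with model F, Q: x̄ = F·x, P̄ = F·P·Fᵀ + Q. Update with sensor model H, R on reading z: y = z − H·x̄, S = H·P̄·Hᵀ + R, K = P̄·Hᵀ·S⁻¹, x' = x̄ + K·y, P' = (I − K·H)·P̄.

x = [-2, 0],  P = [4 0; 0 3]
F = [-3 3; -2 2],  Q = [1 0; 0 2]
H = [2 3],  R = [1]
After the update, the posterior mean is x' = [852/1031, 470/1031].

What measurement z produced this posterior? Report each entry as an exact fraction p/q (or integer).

z = [3]

x̄ = F·x = [6, 4]
P̄ = F·P·Fᵀ + Q = [64 42; 42 30]
S = H·P̄·Hᵀ + R = [1031]
K = P̄·Hᵀ·S⁻¹ = [254/1031; 174/1031]
x' − x̄ = [-5334/1031, -3654/1031] = K·y
y = (KᵀK)⁻¹·Kᵀ·(x' − x̄) = [-21]
z = y + H·x̄ = [-21] + [24] = [3]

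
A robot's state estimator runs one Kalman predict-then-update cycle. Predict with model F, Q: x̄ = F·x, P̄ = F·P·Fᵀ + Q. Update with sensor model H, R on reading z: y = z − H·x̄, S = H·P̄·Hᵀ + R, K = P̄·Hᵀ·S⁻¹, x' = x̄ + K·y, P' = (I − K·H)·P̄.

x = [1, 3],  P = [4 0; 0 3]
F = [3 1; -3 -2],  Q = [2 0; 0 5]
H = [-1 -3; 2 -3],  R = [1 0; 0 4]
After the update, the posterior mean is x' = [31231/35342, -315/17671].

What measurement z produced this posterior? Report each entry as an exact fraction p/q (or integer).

z = [-1, 2]

x̄ = F·x = [6, -9]
P̄ = F·P·Fᵀ + Q = [41 -42; -42 53]
S = H·P̄·Hᵀ + R = [267 521; 521 1149]
K = P̄·Hᵀ·S⁻¹ = [-10703/35342 11251/35342; -3915/17671 -1962/17671]
x' − x̄ = [-180821/35342, 158724/17671] = K·y
y = (KᵀK)⁻¹·Kᵀ·(x' − x̄) = [-22, -37]
z = y + H·x̄ = [-22, -37] + [21, 39] = [-1, 2]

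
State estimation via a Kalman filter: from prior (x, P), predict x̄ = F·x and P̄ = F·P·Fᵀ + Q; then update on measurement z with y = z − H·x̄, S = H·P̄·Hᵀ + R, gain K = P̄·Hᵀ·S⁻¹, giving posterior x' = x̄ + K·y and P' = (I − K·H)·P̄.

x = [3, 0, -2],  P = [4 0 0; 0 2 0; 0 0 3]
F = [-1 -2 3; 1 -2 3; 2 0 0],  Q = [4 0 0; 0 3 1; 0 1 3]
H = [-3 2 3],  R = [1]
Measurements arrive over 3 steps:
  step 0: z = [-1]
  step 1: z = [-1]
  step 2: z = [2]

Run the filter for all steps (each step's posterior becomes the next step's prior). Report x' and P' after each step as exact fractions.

step 0: x̄ = F·x = [-9, -3, 6]
step 0: P̄ = F·P·Fᵀ + Q = [43 31 -8; 31 42 9; -8 9 19]
step 0: y = z − H·x̄ = [-40]
step 0: S = H·P̄·Hᵀ + R = [607]
step 0: K = P̄·Hᵀ·S⁻¹ = [-91/607; 18/607; 99/607]
step 0: x' = x̄ + K·y = [-1823/607, -2541/607, -318/607]
step 0: P' = (I − K·H)·P̄ = [17820/607 20455/607 4153/607; 20455/607 25170/607 3681/607; 4153/607 3681/607 1732/607]
step 1: x̄ = F·x = [5951/607, 2305/607, -3646/607]
step 1: P̄ = F·P·Fᵀ + Q = [149246/607 54276/607 -92542/607; 54276/607 34835/607 -20655/607; -92542/607 -20655/607 73101/607]
step 1: y = z − H·x̄ = [23574/607]
step 1: S = H·P̄·Hᵀ + R = [2907654/607]
step 1: K = P̄·Hᵀ·S⁻¹ = [-102802/484609; -155123/2907654; 151873/969218]
step 1: x' = x̄ + K·y = [758573/484609, 836154/484609, 38291/484609]
step 1: P' = (I − K·H)·P̄ = [14689370/484609 17060434/484609 3281480/484609; 17060434/484609 127224023/2907654 5831627/969218; 3281480/484609 5831627/969218 2725833/969218]
step 2: x̄ = F·x = [-2316008/484609, -798862/484609, 1517146/484609]
step 2: P̄ = F·P·Fᵀ + Q = [763638983/2907654 284418791/2907654 -77931596/484609; 284418791/2907654 178097057/2907654 -18689507/484609; -77931596/484609 -18689507/484609 60211307/484609]
step 2: y = z − H·x̄ = [-8932520/484609]
step 2: S = H·P̄·Hᵀ + R = [14497399679/2907654]
step 2: K = P̄·Hᵀ·S⁻¹ = [-3124848095/14497399679; -833473385/14497399679; 2262298170/14497399679]
step 2: x' = x̄ + K·y = [-11686381248/14497399679, -8535549322/14497399679, 3686783126/14497399679]
step 2: P' = (I − K·H)·P̄ = [449195100308/14497399679 522364480091/14497399679 99910497549/14497399679; 522364480091/14497399679 649068401357/14497399679 89374388058/14497399679; 99910497549/14497399679 89374388058/14497399679 41081671567/14497399679]

step 0: x' = [-1823/607, -2541/607, -318/607], P' = [17820/607 20455/607 4153/607; 20455/607 25170/607 3681/607; 4153/607 3681/607 1732/607]
step 1: x' = [758573/484609, 836154/484609, 38291/484609], P' = [14689370/484609 17060434/484609 3281480/484609; 17060434/484609 127224023/2907654 5831627/969218; 3281480/484609 5831627/969218 2725833/969218]
step 2: x' = [-11686381248/14497399679, -8535549322/14497399679, 3686783126/14497399679], P' = [449195100308/14497399679 522364480091/14497399679 99910497549/14497399679; 522364480091/14497399679 649068401357/14497399679 89374388058/14497399679; 99910497549/14497399679 89374388058/14497399679 41081671567/14497399679]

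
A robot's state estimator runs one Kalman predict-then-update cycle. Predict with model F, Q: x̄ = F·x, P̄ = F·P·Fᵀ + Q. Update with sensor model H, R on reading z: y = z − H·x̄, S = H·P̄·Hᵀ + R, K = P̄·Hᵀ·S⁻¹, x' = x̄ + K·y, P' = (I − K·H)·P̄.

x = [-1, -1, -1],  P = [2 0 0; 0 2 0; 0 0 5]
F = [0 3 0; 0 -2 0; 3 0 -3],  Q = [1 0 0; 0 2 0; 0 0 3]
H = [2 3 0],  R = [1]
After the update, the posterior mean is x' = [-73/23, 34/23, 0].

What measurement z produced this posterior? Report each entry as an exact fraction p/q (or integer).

z = [-2]

x̄ = F·x = [-3, 2, 0]
P̄ = F·P·Fᵀ + Q = [19 -12 0; -12 10 0; 0 0 66]
S = H·P̄·Hᵀ + R = [23]
K = P̄·Hᵀ·S⁻¹ = [2/23; 6/23; 0]
x' − x̄ = [-4/23, -12/23, 0] = K·y
y = (KᵀK)⁻¹·Kᵀ·(x' − x̄) = [-2]
z = y + H·x̄ = [-2] + [0] = [-2]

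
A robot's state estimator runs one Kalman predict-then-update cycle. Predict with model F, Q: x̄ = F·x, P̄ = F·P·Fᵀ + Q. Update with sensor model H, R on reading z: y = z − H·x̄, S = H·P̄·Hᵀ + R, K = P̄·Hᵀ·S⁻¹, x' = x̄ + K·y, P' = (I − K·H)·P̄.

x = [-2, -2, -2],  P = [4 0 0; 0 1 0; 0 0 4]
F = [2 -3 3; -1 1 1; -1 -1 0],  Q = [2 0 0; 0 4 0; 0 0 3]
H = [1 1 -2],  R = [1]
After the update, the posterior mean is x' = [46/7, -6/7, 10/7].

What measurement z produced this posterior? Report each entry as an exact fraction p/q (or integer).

z = [3]

x̄ = F·x = [-4, -2, 4]
P̄ = F·P·Fᵀ + Q = [63 1 -5; 1 13 3; -5 3 8]
S = H·P̄·Hᵀ + R = [119]
K = P̄·Hᵀ·S⁻¹ = [74/119; 8/119; -18/119]
x' − x̄ = [74/7, 8/7, -18/7] = K·y
y = (KᵀK)⁻¹·Kᵀ·(x' − x̄) = [17]
z = y + H·x̄ = [17] + [-14] = [3]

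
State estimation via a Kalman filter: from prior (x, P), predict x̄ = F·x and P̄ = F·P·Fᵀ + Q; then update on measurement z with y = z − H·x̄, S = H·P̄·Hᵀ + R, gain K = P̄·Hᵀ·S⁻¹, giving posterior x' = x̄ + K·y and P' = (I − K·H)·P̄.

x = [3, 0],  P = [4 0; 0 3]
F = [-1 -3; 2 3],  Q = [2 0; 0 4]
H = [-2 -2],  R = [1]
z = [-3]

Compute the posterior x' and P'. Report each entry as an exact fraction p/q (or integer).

x' = [-111/41, 174/41]
P' = [1337/41 -1339/41; -1339/41 1351/41]

x̄ = F·x = [-3, 6]
P̄ = F·P·Fᵀ + Q = [33 -35; -35 47]
y = z − H·x̄ = [3]
S = H·P̄·Hᵀ + R = [41]
K = P̄·Hᵀ·S⁻¹ = [4/41; -24/41]
x' = x̄ + K·y = [-111/41, 174/41]
P' = (I − K·H)·P̄ = [1337/41 -1339/41; -1339/41 1351/41]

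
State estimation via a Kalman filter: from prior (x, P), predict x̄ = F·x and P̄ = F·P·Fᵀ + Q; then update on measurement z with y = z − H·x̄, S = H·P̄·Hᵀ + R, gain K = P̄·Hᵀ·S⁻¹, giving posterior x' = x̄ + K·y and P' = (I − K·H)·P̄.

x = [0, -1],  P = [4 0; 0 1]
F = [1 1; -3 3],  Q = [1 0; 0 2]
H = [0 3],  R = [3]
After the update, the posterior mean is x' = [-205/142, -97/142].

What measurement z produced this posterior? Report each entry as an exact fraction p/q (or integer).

z = [-2]

x̄ = F·x = [-1, -3]
P̄ = F·P·Fᵀ + Q = [6 -9; -9 47]
S = H·P̄·Hᵀ + R = [426]
K = P̄·Hᵀ·S⁻¹ = [-9/142; 47/142]
x' − x̄ = [-63/142, 329/142] = K·y
y = (KᵀK)⁻¹·Kᵀ·(x' − x̄) = [7]
z = y + H·x̄ = [7] + [-9] = [-2]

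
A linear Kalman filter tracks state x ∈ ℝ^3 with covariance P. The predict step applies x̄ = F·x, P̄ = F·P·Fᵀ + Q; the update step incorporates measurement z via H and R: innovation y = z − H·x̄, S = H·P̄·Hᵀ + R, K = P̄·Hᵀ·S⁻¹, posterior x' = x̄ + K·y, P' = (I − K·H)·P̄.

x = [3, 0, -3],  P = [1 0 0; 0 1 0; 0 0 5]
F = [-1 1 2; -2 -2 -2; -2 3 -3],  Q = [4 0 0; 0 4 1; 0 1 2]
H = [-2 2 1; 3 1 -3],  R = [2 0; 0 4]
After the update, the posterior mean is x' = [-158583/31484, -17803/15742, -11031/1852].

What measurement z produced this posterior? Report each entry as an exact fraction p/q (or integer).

z = [2, 2]

x̄ = F·x = [-9, 0, 3]
P̄ = F·P·Fᵀ + Q = [26 -20 -25; -20 32 29; -25 29 60]
S = H·P̄·Hᵀ + R = [670 -722; -722 966]
K = P̄·Hᵀ·S⁻¹ = [-4249/31484 1159/31484; 5681/15742 1186/7871; -13/1852 -443/1852]
x' − x̄ = [124773/31484, -17803/15742, -16587/1852] = K·y
y = (KᵀK)⁻¹·Kᵀ·(x' − x̄) = [-19, 38]
z = y + H·x̄ = [-19, 38] + [21, -36] = [2, 2]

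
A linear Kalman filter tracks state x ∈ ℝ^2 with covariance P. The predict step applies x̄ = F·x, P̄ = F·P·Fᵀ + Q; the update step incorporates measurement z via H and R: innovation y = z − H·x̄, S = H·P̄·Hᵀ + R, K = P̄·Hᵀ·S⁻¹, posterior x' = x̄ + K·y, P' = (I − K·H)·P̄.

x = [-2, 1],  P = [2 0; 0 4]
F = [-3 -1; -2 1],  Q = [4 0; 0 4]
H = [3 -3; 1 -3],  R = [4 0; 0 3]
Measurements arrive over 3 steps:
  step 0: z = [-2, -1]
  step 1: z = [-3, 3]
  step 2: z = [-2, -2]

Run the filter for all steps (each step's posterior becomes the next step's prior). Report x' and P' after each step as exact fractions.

step 0: x' = [-289/6937, 3413/6937], P' = [11244/6937 6912/6937; 6912/6937 5552/6937]
step 1: x' = [-3883266/1457197, -7562147/4371591], P' = [2314488/1457197 1405812/1457197; 1405812/1457197 3362686/4371591]
step 2: x' = [3292239835/5401735531, 5576901723/5401735531], P' = [8570331246/5401735531 5205916146/5401735531; 5205916146/5401735531 4152026126/5401735531]

step 0: x̄ = F·x = [5, 5]
step 0: P̄ = F·P·Fᵀ + Q = [26 8; 8 16]
step 0: y = z − H·x̄ = [-2, 9]
step 0: S = H·P̄·Hᵀ + R = [238 126; 126 125]
step 0: K = P̄·Hᵀ·S⁻¹ = [3249/6937 -452/991; 1020/6937 -464/991]
step 0: x' = x̄ + K·y = [-289/6937, 3413/6937]
step 0: P' = (I − K·H)·P̄ = [11244/6937 6912/6937; 6912/6937 5552/6937]
step 1: x̄ = F·x = [-2546/6937, 3991/6937]
step 1: P̄ = F·P·Fᵀ + Q = [175968/6937 55000/6937; 55000/6937 50628/6937]
step 1: y = z − H·x̄ = [-1200/6937, 35330/6937]
step 1: S = H·P̄·Hᵀ + R = [1077112/6937 323556/6937; 323556/6937 322431/6937]
step 1: K = P̄·Hᵀ·S⁻¹ = [681507/1457197 -634316/1457197; 427375/2914394 -1956874/4371591]
step 1: x' = x̄ + K·y = [-3883266/1457197, -7562147/4371591]
step 1: P' = (I − K·H)·P̄ = [2314488/1457197 1405812/1457197; 1405812/1457197 3362686/4371591]
step 2: x̄ = F·x = [42511541/4371591, 2248207/624513]
step 2: P̄ = F·P·Fᵀ + Q = [108644842/4371591 4868666/624513; 4868666/624513 4536166/624513]
step 2: y = z − H·x̄ = [-29688486/1457197, -4042376/4371591]
step 2: S = H·P̄·Hᵀ + R = [222538828/1457197 67581680/1457197; 67581680/1457197 203054101/4371591]
step 2: K = P̄·Hᵀ·S⁻¹ = [2523311325/5401735531 -2349139064/5401735531; 790417515/5401735531 -2416720744/5401735531]
step 2: x' = x̄ + K·y = [3292239835/5401735531, 5576901723/5401735531]
step 2: P' = (I − K·H)·P̄ = [8570331246/5401735531 5205916146/5401735531; 5205916146/5401735531 4152026126/5401735531]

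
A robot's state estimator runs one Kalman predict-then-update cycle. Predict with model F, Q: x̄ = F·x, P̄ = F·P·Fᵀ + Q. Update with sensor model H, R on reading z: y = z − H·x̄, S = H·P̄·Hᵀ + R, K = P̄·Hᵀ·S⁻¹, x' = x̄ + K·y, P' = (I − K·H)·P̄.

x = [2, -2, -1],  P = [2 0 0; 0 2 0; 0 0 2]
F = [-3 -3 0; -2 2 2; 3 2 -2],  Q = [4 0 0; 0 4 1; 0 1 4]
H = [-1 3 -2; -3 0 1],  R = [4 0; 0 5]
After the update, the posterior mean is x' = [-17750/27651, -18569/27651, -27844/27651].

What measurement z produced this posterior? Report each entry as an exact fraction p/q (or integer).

z = [1, 1]

x̄ = F·x = [0, -10, 4]
P̄ = F·P·Fᵀ + Q = [40 0 -30; 0 28 -11; -30 -11 38]
S = H·P̄·Hᵀ + R = [460 -139; -139 583]
K = P̄·Hᵀ·S⁻¹ = [-9190/248859 -66220/248859; 60269/248859 9674/248859; -28265/248859 47899/248859]
x' − x̄ = [-17750/27651, 257941/27651, -138448/27651] = K·y
y = (KᵀK)⁻¹·Kᵀ·(x' − x̄) = [39, -3]
z = y + H·x̄ = [39, -3] + [-38, 4] = [1, 1]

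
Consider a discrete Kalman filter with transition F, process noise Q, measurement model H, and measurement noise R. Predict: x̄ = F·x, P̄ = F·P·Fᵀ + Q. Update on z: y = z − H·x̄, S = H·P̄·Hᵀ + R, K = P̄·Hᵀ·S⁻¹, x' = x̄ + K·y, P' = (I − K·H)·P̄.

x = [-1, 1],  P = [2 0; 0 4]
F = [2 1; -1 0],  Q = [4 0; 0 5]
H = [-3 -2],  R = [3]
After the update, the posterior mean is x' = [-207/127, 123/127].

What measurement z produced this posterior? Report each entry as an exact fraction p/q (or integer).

z = [3]

x̄ = F·x = [-1, 1]
P̄ = F·P·Fᵀ + Q = [16 -4; -4 7]
S = H·P̄·Hᵀ + R = [127]
K = P̄·Hᵀ·S⁻¹ = [-40/127; -2/127]
x' − x̄ = [-80/127, -4/127] = K·y
y = (KᵀK)⁻¹·Kᵀ·(x' − x̄) = [2]
z = y + H·x̄ = [2] + [1] = [3]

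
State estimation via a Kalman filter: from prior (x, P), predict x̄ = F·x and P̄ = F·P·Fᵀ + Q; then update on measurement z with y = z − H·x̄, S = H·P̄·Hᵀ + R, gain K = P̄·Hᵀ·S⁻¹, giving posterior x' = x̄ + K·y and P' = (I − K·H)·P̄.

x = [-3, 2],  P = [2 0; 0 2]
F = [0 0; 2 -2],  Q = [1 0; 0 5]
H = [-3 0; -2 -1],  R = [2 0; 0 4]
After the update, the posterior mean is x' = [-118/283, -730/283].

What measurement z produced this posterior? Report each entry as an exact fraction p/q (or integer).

x̄ = F·x = [0, -10]
P̄ = F·P·Fᵀ + Q = [1 0; 0 21]
S = H·P̄·Hᵀ + R = [11 6; 6 29]
K = P̄·Hᵀ·S⁻¹ = [-75/283 -4/283; 126/283 -231/283]
x' − x̄ = [-118/283, 2100/283] = K·y
y = (KᵀK)⁻¹·Kᵀ·(x' − x̄) = [2, -8]
z = y + H·x̄ = [2, -8] + [0, 10] = [2, 2]

z = [2, 2]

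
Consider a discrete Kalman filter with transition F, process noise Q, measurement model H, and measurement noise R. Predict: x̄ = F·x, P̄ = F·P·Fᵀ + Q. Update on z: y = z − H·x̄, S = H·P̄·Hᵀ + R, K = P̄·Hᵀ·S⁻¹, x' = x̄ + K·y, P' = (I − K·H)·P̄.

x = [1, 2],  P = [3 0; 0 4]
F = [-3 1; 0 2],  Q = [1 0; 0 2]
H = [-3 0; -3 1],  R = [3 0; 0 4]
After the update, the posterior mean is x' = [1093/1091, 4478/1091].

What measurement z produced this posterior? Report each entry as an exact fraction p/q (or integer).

x̄ = F·x = [-1, 4]
P̄ = F·P·Fᵀ + Q = [32 8; 8 18]
S = H·P̄·Hᵀ + R = [291 264; 264 262]
K = P̄·Hᵀ·S⁻¹ = [-320/1091 -44/1091; -784/1091 765/1091]
x' − x̄ = [2184/1091, 114/1091] = K·y
y = (KᵀK)⁻¹·Kᵀ·(x' − x̄) = [-6, -6]
z = y + H·x̄ = [-6, -6] + [3, 7] = [-3, 1]

z = [-3, 1]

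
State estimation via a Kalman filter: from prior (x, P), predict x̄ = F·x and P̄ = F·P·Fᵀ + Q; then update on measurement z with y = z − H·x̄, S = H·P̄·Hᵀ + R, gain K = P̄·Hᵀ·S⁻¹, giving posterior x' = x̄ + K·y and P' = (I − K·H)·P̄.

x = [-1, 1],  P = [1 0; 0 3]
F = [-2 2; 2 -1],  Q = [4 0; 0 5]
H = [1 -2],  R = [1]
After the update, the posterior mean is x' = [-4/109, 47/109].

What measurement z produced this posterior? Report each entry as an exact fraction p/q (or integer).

z = [-1]

x̄ = F·x = [4, -3]
P̄ = F·P·Fᵀ + Q = [20 -10; -10 12]
S = H·P̄·Hᵀ + R = [109]
K = P̄·Hᵀ·S⁻¹ = [40/109; -34/109]
x' − x̄ = [-440/109, 374/109] = K·y
y = (KᵀK)⁻¹·Kᵀ·(x' − x̄) = [-11]
z = y + H·x̄ = [-11] + [10] = [-1]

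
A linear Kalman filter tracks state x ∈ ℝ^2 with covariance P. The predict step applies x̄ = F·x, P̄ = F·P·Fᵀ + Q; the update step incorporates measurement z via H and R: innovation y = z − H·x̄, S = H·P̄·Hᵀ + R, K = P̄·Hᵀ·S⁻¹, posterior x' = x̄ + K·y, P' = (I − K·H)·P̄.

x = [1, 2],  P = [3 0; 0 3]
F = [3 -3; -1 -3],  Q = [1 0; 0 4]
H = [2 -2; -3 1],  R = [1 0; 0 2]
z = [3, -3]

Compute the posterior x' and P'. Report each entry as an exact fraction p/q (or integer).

x' = [16006/25583, -24061/25583]
P' = [14024/25583 17042/25583; 17042/25583 26350/25583]

x̄ = F·x = [-3, -7]
P̄ = F·P·Fᵀ + Q = [55 18; 18 34]
y = z − H·x̄ = [-5, -5]
S = H·P̄·Hᵀ + R = [213 -254; -254 423]
K = P̄·Hᵀ·S⁻¹ = [-6036/25583 -12515/25583; -18616/25583 -12388/25583]
x' = x̄ + K·y = [16006/25583, -24061/25583]
P' = (I − K·H)·P̄ = [14024/25583 17042/25583; 17042/25583 26350/25583]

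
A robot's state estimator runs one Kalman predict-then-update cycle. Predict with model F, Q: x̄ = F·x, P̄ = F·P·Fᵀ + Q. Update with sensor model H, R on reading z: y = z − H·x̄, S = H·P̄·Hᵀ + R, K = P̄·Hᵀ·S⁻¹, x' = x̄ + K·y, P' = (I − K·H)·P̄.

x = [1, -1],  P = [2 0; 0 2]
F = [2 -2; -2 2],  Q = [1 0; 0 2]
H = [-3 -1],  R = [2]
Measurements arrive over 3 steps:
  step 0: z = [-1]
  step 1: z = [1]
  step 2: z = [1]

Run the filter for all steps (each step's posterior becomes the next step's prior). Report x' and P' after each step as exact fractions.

step 0: x' = [9/11, -14/11], P' = [12/11 -26/11; -26/11 486/77]
step 1: x' = [-5449/15945, 1844/15945], P' = [18988/15945 -41558/15945; -41558/15945 110038/15945]
step 2: x' = [-615691/1200519, 637736/1200519], P' = [1435540/1200519 -3143306/1200519; -3143306/1200519 8319754/1200519]

step 0: x̄ = F·x = [4, -4]
step 0: P̄ = F·P·Fᵀ + Q = [17 -16; -16 18]
step 0: y = z − H·x̄ = [7]
step 0: S = H·P̄·Hᵀ + R = [77]
step 0: K = P̄·Hᵀ·S⁻¹ = [-5/11; 30/77]
step 0: x' = x̄ + K·y = [9/11, -14/11]
step 0: P' = (I − K·H)·P̄ = [12/11 -26/11; -26/11 486/77]
step 1: x̄ = F·x = [46/11, -46/11]
step 1: P̄ = F·P·Fᵀ + Q = [3813/77 -3736/77; -3736/77 3890/77]
step 1: y = z − H·x̄ = [103/11]
step 1: S = H·P̄·Hᵀ + R = [15945/77]
step 1: K = P̄·Hᵀ·S⁻¹ = [-7703/15945; 7318/15945]
step 1: x' = x̄ + K·y = [-5449/15945, 1844/15945]
step 1: P' = (I − K·H)·P̄ = [18988/15945 -41558/15945; -41558/15945 110038/15945]
step 2: x̄ = F·x = [-4862/5315, 4862/5315]
step 2: P̄ = F·P·Fᵀ + Q = [288171/5315 -282856/5315; -282856/5315 293486/5315]
step 2: y = z − H·x̄ = [-4409/5315]
step 2: S = H·P̄·Hᵀ + R = [1200519/5315]
step 2: K = P̄·Hᵀ·S⁻¹ = [-581657/1200519; 555082/1200519]
step 2: x' = x̄ + K·y = [-615691/1200519, 637736/1200519]
step 2: P' = (I − K·H)·P̄ = [1435540/1200519 -3143306/1200519; -3143306/1200519 8319754/1200519]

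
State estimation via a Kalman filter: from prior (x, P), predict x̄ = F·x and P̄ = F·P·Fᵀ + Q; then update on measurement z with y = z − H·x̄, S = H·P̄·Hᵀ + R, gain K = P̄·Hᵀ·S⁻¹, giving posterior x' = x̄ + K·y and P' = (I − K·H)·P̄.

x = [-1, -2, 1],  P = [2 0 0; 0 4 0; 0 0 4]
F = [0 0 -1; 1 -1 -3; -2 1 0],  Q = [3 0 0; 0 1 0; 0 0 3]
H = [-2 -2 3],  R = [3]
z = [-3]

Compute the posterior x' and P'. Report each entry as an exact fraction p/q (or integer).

x̄ = F·x = [-1, -2, 0]
P̄ = F·P·Fᵀ + Q = [7 12 0; 12 43 -8; 0 -8 15]
y = z − H·x̄ = [-9]
S = H·P̄·Hᵀ + R = [530]
K = P̄·Hᵀ·S⁻¹ = [-19/265; -67/265; 61/530]
x' = x̄ + K·y = [-94/265, 73/265, -549/530]
P' = (I − K·H)·P̄ = [1133/265 634/265 1159/265; 634/265 2417/265 1967/265; 1159/265 1967/265 4229/530]

x' = [-94/265, 73/265, -549/530]
P' = [1133/265 634/265 1159/265; 634/265 2417/265 1967/265; 1159/265 1967/265 4229/530]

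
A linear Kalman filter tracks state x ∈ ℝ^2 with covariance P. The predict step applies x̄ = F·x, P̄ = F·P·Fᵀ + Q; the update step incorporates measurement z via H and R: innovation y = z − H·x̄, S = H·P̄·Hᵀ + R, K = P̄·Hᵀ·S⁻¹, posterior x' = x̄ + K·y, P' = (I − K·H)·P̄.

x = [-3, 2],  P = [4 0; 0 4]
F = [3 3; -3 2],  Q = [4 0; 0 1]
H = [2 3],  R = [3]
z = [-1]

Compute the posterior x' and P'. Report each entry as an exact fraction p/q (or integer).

x' = [-733/80, 373/64]
P' = [2199/40 -1167/32; -1167/32 3139/128]

x̄ = F·x = [-3, 13]
P̄ = F·P·Fᵀ + Q = [76 -12; -12 53]
y = z − H·x̄ = [-34]
S = H·P̄·Hᵀ + R = [640]
K = P̄·Hᵀ·S⁻¹ = [29/160; 27/128]
x' = x̄ + K·y = [-733/80, 373/64]
P' = (I − K·H)·P̄ = [2199/40 -1167/32; -1167/32 3139/128]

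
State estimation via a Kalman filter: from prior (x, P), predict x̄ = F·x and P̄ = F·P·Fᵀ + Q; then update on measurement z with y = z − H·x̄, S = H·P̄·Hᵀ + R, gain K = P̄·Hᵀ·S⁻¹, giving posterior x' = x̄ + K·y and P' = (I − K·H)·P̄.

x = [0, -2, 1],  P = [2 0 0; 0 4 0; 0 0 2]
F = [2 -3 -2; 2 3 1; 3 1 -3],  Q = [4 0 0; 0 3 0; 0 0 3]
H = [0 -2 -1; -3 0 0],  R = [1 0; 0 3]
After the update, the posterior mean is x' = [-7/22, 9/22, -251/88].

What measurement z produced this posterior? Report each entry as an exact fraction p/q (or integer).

x̄ = F·x = [4, -5, -5]
P̄ = F·P·Fᵀ + Q = [56 -32 12; -32 49 18; 12 18 43]
S = H·P̄·Hᵀ + R = [312 -156; -156 507]
K = P̄·Hᵀ·S⁻¹ = [1/858 -142/429; -281/858 38/429; -1171/3432 -151/858]
x' − x̄ = [-95/22, 119/22, 189/88] = K·y
y = (KᵀK)⁻¹·Kᵀ·(x' − x̄) = [-13, 13]
z = y + H·x̄ = [-13, 13] + [15, -12] = [2, 1]

z = [2, 1]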